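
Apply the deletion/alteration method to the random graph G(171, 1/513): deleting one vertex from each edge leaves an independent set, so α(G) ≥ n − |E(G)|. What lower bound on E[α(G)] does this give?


E[|E(G)|] = C(171, 2)·p = 14535 · (1/513) = 85/3.
E[α(G)] ≥ n − E[|E(G)|] = 171 − 85/3 = 428/3.
Numerically: ≈ 142.66667.
(This is only a lower bound; the true E[α(G)] may be larger.)

E[α(G)] ≥ 428/3 ≈ 142.66667.


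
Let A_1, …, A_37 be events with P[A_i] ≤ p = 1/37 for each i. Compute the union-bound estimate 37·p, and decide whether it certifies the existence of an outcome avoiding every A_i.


Union bound: P[∪_{i=1}^{37} A_i] ≤ Σ_i P[A_i] ≤ 37·p = 37·(1/37) = 1.
Numerically: 1 ≈ 1.00000.
Is 1 < 1? NO.
Since the bound 1 is ≥ 1, the union bound is uninformative here; it does NOT by itself certify existence.

37·p = 1 ≈ 1.00000; existence NOT certified by the union bound.


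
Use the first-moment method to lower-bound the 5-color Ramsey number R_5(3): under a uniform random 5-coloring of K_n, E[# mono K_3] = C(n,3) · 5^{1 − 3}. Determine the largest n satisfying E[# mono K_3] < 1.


We need C(n, 3) · 5^{1 − 3} < 1, i.e. C(n, 3) < 5^{3 − 1} = 25.
Check values of n near the boundary:
  n = 5: C(5, 3) = 10; 10 < 25? YES
  n = 6: C(6, 3) = 20; 20 < 25? YES
  n = 7: C(7, 3) = 35; 35 < 25? NO
  n = 8: C(8, 3) = 56; 56 < 25? NO
The largest n with C(n, 3) < 25 is n = 6 (where E[X] = 4/5 ≈ 0.80000). Hence R_5(3) > 6, i.e. R_5(3) ≥ 7.

Largest n = 6; hence R_5(3) > 6.


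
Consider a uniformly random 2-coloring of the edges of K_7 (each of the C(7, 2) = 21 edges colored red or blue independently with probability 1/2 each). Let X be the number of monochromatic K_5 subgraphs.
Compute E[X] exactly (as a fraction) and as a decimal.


Let X = Σ_S X_S over the C(7, 5) = 21 subsets S of size 5, where X_S = 1 if the K_5 on S is monochromatic.
For a fixed S, the K_5 on S has C(5, 2) = 10 edges. P[all 10 edges red] = (1/2)^10, and likewise for blue, so P[monochromatic] = 2·(1/2)^10 = 2^{1 − 10} = 1/512.
By linearity of expectation: E[X] = C(7, 5) · 2^{1 − 10} = 21 · 1/512 = 21/512.
Numerically: E[X] ≈ 0.04102.

E[X] = C(7,5)·2^(1−C(5,2)) = 21/512 ≈ 0.04102.


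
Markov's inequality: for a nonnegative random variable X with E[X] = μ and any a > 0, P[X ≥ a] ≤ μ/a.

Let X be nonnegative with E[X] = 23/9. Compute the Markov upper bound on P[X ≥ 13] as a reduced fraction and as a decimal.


μ = E[X] = 23/9, a = 13.
Markov: P[X ≥ 13] ≤ μ/a = (23/9)/13 = 23/117.
Numerically: ≈ 0.196581.
(Since a = 13 > μ = 2.555556, the bound 23/117 is < 1 and informative.)

P[X ≥ 13] ≤ 23/117 ≈ 0.196581.


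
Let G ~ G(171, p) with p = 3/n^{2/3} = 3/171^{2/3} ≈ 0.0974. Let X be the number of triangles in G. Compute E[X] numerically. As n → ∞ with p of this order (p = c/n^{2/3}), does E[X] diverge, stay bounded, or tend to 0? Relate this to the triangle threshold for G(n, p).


Number of potential triangles: C(171, 3) = 818805.
Each occurs with probability p³ ≈ (0.0974)³ ≈ 9.23361e-04.
By linearity: E[X] = C(171, 3)·p³ ≈ 818805 · 9.23361e-04 ≈ 756.053.
Since α = 2/3 < 1, p = c/n^{2/3} ≫ 1/n is above the triangle threshold p ~ 1/n. Asymptotically E[X] ~ (c³/6)·n^{3(1−α)} = (3³/6)·n^{1} → ∞; triangles are abundant w.h.p.

E[X] ≈ 756.053; in regime p = Θ(1/n^{2/3}) E[X] diverges (above the triangle threshold p ~ 1/n).


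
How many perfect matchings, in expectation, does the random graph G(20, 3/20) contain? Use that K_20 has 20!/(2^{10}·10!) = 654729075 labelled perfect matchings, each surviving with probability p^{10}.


K_20 has 20!/(2^{10}·10!) = 654729075 labelled perfect matchings.
For each such perfect matching H, let X_H = 1 if all 10 edges of H are present in G. Then P[X_H = 1] = p^{10} = (3/20)^{10} = 59049/10240000000000.
By linearity: E[X] = Σ_H E[X_H] = 654729075 · p^{10} = 654729075 · 59049/10240000000000 = 1546443885987/409600000000.
Numerically: E[X] ≈ 3.78.

E[X] = 654729075 · (3/20)^{10} = 1546443885987/409600000000 ≈ 3.78.


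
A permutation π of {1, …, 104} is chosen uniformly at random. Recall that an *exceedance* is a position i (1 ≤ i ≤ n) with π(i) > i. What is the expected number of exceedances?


Write X = Σ_{i=1}^{104} X_i, where X_i = 1_{π(i) > i}.
For each fixed i, π(i) is uniform over {1, …, 104} (marginal of a uniform permutation), so P[π(i) > i] = (n − i)/n. Summing: Σ_{i=1}^{104} (n − i)/n = (0 + 1 + … + 103)/104 = 104(104 − 1)/(2·104) = (104 − 1)/2.
Hence E[X] = Σ_{i=1}^{104} (104 − i)/104 = 103/2 ≈ 51.500000.

E[X] = 103/2 = 51.500000.


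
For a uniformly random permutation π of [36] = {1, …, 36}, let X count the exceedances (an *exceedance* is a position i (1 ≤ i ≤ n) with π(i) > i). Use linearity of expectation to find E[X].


Write X = Σ_{i=1}^{36} X_i, where X_i = 1_{π(i) > i}.
For each fixed i, π(i) is uniform over {1, …, 36} (marginal of a uniform permutation), so P[π(i) > i] = (n − i)/n. Summing: Σ_{i=1}^{36} (n − i)/n = (0 + 1 + … + 35)/36 = 36(36 − 1)/(2·36) = (36 − 1)/2.
Hence E[X] = Σ_{i=1}^{36} (36 − i)/36 = 35/2 ≈ 17.50000.

E[X] = 35/2 = 17.50000.


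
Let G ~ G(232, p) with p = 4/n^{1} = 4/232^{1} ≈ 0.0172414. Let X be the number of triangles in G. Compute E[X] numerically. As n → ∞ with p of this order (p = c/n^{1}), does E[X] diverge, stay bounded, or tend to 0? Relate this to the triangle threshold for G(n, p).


Number of potential triangles: C(232, 3) = 2054360.
Each occurs with probability p³ ≈ (0.0172414)³ ≈ 5.12526139e-06.
By linearity: E[X] = C(232, 3)·p³ ≈ 2054360 · 5.12526139e-06 ≈ 10.529132.
Here α = 1, so p = 4/n is exactly at the triangle threshold p ~ 1/n. Asymptotically E[X] → c³/6 = 4³/6 = 32/3 ≈ 10.666667, a bounded constant. In this regime the triangle count is asymptotically Poisson(c³/6).

E[X] ≈ 10.529132; in regime p = Θ(1/n^{1}) E[X] stays bounded (at the triangle threshold p ~ 1/n).


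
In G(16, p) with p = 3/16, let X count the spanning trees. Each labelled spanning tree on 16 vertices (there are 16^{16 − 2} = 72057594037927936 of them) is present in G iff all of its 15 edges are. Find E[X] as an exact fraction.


K_16 has 16^{16 − 2} = 72057594037927936 labelled spanning trees.
For each such spanning tree H, let X_H = 1 if all 15 edges of H are present in G. Then P[X_H = 1] = p^{15} = (3/16)^{15} = 14348907/1152921504606846976.
Summing the indicators: E[X] = Σ_H E[X_H] = 72057594037927936 · p^{15} = 72057594037927936 · 14348907/1152921504606846976 = 14348907/16.
Numerically: E[X] ≈ 8.968e+05.

E[X] = 72057594037927936 · (3/16)^{15} = 14348907/16 ≈ 8.968e+05.


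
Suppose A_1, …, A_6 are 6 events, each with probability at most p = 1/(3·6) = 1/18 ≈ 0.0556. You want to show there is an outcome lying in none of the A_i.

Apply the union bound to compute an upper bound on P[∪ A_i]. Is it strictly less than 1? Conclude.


Union bound: P[∪_{i=1}^{6} A_i] ≤ Σ_i P[A_i] ≤ 6·p = 6·(1/18) = 1/3.
Numerically: 1/3 ≈ 0.3333.
Is 1/3 < 1? YES.
Since P[∪ A_i] ≤ 1/3 < 1, the complement has P[∩ A_i^c] ≥ 1 − 1/3 = 2/3 > 0, so some outcome avoids every A_i.

6·p = 1/3 ≈ 0.3333; existence CERTIFIED by the union bound.


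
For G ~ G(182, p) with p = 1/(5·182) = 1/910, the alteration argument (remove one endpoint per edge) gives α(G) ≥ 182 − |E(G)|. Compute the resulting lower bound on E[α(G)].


E[|E(G)|] = C(182, 2)·p = 16471 · (1/910) = 181/10.
E[α(G)] ≥ n − E[|E(G)|] = 182 − 181/10 = 1639/10.
Numerically: ≈ 163.900000.
(This is only a lower bound; the true E[α(G)] may be larger.)

E[α(G)] ≥ 1639/10 ≈ 163.900000.


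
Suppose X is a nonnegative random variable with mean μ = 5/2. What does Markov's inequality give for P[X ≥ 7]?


μ = E[X] = 5/2, a = 7.
Markov: P[X ≥ 7] ≤ μ/a = (5/2)/7 = 5/14.
Numerically: ≈ 0.357143.
(Since a = 7 > μ = 2.500000, the bound 5/14 is < 1 and informative.)

P[X ≥ 7] ≤ 5/14 ≈ 0.357143.


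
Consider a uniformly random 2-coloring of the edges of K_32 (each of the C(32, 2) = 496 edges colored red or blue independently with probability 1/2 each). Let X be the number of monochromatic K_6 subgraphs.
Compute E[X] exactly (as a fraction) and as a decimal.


Let X = Σ_S X_S over the C(32, 6) = 906192 subsets S of size 6, where X_S = 1 if the K_6 on S is monochromatic.
For a fixed S, the K_6 on S has C(6, 2) = 15 edges. P[all 15 edges red] = (1/2)^15, and likewise for blue, so P[monochromatic] = 2·(1/2)^15 = 2^{1 − 15} = 1/16384.
By linearity: E[X] = C(32, 6) · 2^{1 − 15} = 906192 · 1/16384 = 56637/1024.
Numerically: E[X] ≈ 55.309570.

E[X] = C(32,6)·2^(1−C(6,2)) = 56637/1024 ≈ 55.309570.


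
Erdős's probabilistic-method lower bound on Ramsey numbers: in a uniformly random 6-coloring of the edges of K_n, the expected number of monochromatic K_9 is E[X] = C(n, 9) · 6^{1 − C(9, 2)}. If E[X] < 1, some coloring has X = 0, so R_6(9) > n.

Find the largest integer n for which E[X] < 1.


We need C(n, 9) · 6^{1 − 36} < 1, i.e. C(n, 9) < 6^{36 − 1} = 1719070799748422591028658176.
Check values of n near the boundary:
  n = 4402: C(4402, 9) = 1696419745356657449393393700; 1696419745356657449393393700 < 1719070799748422591028658176? YES
  n = 4403: C(4403, 9) = 1699894433046281918452233150; 1699894433046281918452233150 < 1719070799748422591028658176? YES
  n = 4404: C(4404, 9) = 1703375445537161676647015880; 1703375445537161676647015880 < 1719070799748422591028658176? YES
  n = 4405: C(4405, 9) = 1706862792900636302463627150; 1706862792900636302463627150 < 1719070799748422591028658176? YES
  n = 4406: C(4406, 9) = 1710356485221788389505285700; 1710356485221788389505285700 < 1719070799748422591028658176? YES
  n = 4407: C(4407, 9) = 1713856532599459170657070050; 1713856532599459170657070050 < 1719070799748422591028658176? YES
  n = 4408: C(4408, 9) = 1717362945146264156457459600; 1717362945146264156457459600 < 1719070799748422591028658176? YES
  n = 4409: C(4409, 9) = 1720875732988608787686577131; 1720875732988608787686577131 < 1719070799748422591028658176? NO
The largest n with C(n, 9) < 1719070799748422591028658176 is n = 4408 (where E[X] = 35778394690547169926197075/35813974994758803979763712 ≈ 0.9990065). Hence R_6(9) > 4408, i.e. R_6(9) ≥ 4409.

Largest n = 4408; hence R_6(9) > 4408.


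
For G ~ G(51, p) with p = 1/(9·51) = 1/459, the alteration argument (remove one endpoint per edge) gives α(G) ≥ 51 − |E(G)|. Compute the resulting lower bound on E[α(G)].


E[|E(G)|] = C(51, 2)·p = 1275 · (1/459) = 25/9.
E[α(G)] ≥ n − E[|E(G)|] = 51 − 25/9 = 434/9.
Numerically: ≈ 48.222222.
(This is only a lower bound; the true E[α(G)] may be larger.)

E[α(G)] ≥ 434/9 ≈ 48.222222.


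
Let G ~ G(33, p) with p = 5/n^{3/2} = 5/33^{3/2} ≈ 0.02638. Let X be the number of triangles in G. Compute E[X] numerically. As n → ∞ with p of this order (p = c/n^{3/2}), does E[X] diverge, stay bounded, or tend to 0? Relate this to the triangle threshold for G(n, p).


Number of potential triangles: C(33, 3) = 5456.
Each occurs with probability p³ ≈ (0.02638)³ ≈ 1.834836e-05.
By linearity: E[X] = C(33, 3)·p³ ≈ 5456 · 1.834836e-05 ≈ 0.1001.
Since α = 3/2 > 1, p = c/n^{3/2} = o(1/n) is below the triangle threshold p ~ 1/n. Asymptotically E[X] ~ (c³/6)·n^{3(1−α)} = (5³/6)·n^{-1.5} → 0, so by Markov's inequality G has no triangles w.h.p.

E[X] ≈ 0.1001; in regime p = Θ(1/n^{3/2}) E[X] tends to 0 (below the triangle threshold p ~ 1/n).


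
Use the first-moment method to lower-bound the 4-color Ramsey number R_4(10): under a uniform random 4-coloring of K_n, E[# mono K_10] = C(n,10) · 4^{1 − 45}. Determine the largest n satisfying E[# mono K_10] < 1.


We need C(n, 10) · 4^{1 − 45} < 1, i.e. C(n, 10) < 4^{45 − 1} = 309485009821345068724781056.
Check values of n near the boundary:
  n = 2017: C(2017, 10) = 300324964434452596180990448; 300324964434452596180990448 < 309485009821345068724781056? YES
  n = 2018: C(2018, 10) = 301820606687612220663963508; 301820606687612220663963508 < 309485009821345068724781056? YES
  n = 2019: C(2019, 10) = 303322949179835278009229628; 303322949179835278009229628 < 309485009821345068724781056? YES
  n = 2020: C(2020, 10) = 304832018578739931133653656; 304832018578739931133653656 < 309485009821345068724781056? YES
  n = 2021: C(2021, 10) = 306347841644770462864800616; 306347841644770462864800616 < 309485009821345068724781056? YES
  n = 2022: C(2022, 10) = 307870445231474093395937796; 307870445231474093395937796 < 309485009821345068724781056? YES
  n = 2023: C(2023, 10) = 309399856285778485315440716; 309399856285778485315440716 < 309485009821345068724781056? YES
  n = 2024: C(2024, 10) = 310936101848269937576192656; 310936101848269937576192656 < 309485009821345068724781056? NO
The largest n with C(n, 10) < 309485009821345068724781056 is n = 2023 (where E[X] = 77349964071444621328860179/77371252455336267181195264 ≈ 0.999725). Hence R_4(10) > 2023, i.e. R_4(10) ≥ 2024.

Largest n = 2023; hence R_4(10) > 2023.


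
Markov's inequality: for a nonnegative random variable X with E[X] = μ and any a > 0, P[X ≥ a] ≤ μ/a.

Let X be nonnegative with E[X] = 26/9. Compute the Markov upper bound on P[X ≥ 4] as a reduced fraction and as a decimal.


μ = E[X] = 26/9, a = 4.
Markov: P[X ≥ 4] ≤ μ/a = (26/9)/4 = 13/18.
Numerically: ≈ 0.722.
(Since a = 4 > μ = 2.889, the bound 13/18 is < 1 and informative.)

P[X ≥ 4] ≤ 13/18 ≈ 0.722.


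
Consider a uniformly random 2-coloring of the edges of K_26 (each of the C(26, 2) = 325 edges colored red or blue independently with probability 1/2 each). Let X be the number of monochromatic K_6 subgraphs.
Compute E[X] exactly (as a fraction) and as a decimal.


Let X = Σ_S X_S over the C(26, 6) = 230230 subsets S of size 6, where X_S = 1 if the K_6 on S is monochromatic.
For a fixed S, the K_6 on S has C(6, 2) = 15 edges. P[all 15 edges red] = (1/2)^15, and likewise for blue, so P[monochromatic] = 2·(1/2)^15 = 2^{1 − 15} = 1/16384.
By linearity of expectation: E[X] = C(26, 6) · 2^{1 − 15} = 230230 · 1/16384 = 115115/8192.
Numerically: E[X] ≈ 14.0521.

E[X] = C(26,6)·2^(1−C(6,2)) = 115115/8192 ≈ 14.0521.


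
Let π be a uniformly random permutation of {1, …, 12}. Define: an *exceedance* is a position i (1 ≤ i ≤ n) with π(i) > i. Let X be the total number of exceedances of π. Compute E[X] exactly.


Write X = Σ_{i=1}^{12} X_i, where X_i = 1_{π(i) > i}.
For each fixed i, π(i) is uniform over {1, …, 12} (marginal of a uniform permutation), so P[π(i) > i] = (n − i)/n. Summing: Σ_{i=1}^{12} (n − i)/n = (0 + 1 + … + 11)/12 = 12(12 − 1)/(2·12) = (12 − 1)/2.
Hence E[X] = Σ_{i=1}^{12} (12 − i)/12 = 11/2 ≈ 5.5000.

E[X] = 11/2 = 5.5000.


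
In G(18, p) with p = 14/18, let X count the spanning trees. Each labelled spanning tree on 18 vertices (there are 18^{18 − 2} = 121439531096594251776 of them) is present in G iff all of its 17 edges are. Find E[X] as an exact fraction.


K_18 has 18^{18 − 2} = 121439531096594251776 labelled spanning trees.
For each such spanning tree H, let X_H = 1 if all 17 edges of H are present in G. Then P[X_H = 1] = p^{17} = (7/9)^{17} = 232630513987207/16677181699666569.
Summing the indicators: E[X] = Σ_H E[X_H] = 121439531096594251776 · p^{17} = 121439531096594251776 · 232630513987207/16677181699666569 = 15245673364665597952/9.
Numerically: E[X] ≈ 1.694e+18.

E[X] = 121439531096594251776 · (7/9)^{17} = 15245673364665597952/9 ≈ 1.694e+18.


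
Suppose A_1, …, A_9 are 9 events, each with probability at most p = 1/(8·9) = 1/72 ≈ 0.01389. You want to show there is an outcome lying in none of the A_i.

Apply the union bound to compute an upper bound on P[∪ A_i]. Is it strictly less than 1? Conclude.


Union bound: P[∪_{i=1}^{9} A_i] ≤ Σ_i P[A_i] ≤ 9·p = 9·(1/72) = 1/8.
Numerically: 1/8 ≈ 0.12500.
Is 1/8 < 1? YES.
Since P[∪ A_i] ≤ 1/8 < 1, the complement has P[∩ A_i^c] ≥ 1 − 1/8 = 7/8 > 0, so some outcome avoids every A_i.

9·p = 1/8 ≈ 0.12500; existence CERTIFIED by the union bound.


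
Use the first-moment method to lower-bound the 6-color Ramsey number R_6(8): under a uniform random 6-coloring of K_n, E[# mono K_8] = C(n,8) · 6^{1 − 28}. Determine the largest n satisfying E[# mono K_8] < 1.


We need C(n, 8) · 6^{1 − 28} < 1, i.e. C(n, 8) < 6^{28 − 1} = 1023490369077469249536.
Check values of n near the boundary:
  n = 1591: C(1591, 8) = 1000427749141189953870; 1000427749141189953870 < 1023490369077469249536? YES
  n = 1592: C(1592, 8) = 1005480414540892933435; 1005480414540892933435 < 1023490369077469249536? YES
  n = 1593: C(1593, 8) = 1010555394551193970323; 1010555394551193970323 < 1023490369077469249536? YES
  n = 1594: C(1594, 8) = 1015652773590544255167; 1015652773590544255167 < 1023490369077469249536? YES
  n = 1595: C(1595, 8) = 1020772636343363633895; 1020772636343363633895 < 1023490369077469249536? YES
  n = 1596: C(1596, 8) = 1025915067760710553965; 1025915067760710553965 < 1023490369077469249536? NO
The largest n with C(n, 8) < 1023490369077469249536 is n = 1595 (where E[X] = 113419181815929292655/113721152119718805504 ≈ 0.997). Hence R_6(8) > 1595, i.e. R_6(8) ≥ 1596.

Largest n = 1595; hence R_6(8) > 1595.


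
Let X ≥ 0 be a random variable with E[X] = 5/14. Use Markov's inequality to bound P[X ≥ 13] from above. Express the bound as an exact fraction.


μ = E[X] = 5/14, a = 13.
Markov: P[X ≥ 13] ≤ μ/a = (5/14)/13 = 5/182.
Numerically: ≈ 0.0275.
(Since a = 13 > μ = 0.3571, the bound 5/182 is < 1 and informative.)

P[X ≥ 13] ≤ 5/182 ≈ 0.0275.


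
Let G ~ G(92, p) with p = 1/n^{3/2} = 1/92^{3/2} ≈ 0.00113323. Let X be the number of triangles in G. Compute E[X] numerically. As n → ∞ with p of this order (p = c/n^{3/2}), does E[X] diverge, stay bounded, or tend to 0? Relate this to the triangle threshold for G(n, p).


Number of potential triangles: C(92, 3) = 125580.
Each occurs with probability p³ ≈ (0.00113323)³ ≈ 1.45530753e-09.
By linearity: E[X] = C(92, 3)·p³ ≈ 125580 · 1.45530753e-09 ≈ 0.000183.
Since α = 3/2 > 1, p = c/n^{3/2} = o(1/n) is below the triangle threshold p ~ 1/n. Asymptotically E[X] ~ (c³/6)·n^{3(1−α)} = (1³/6)·n^{-1.5} → 0, so by Markov's inequality G has no triangles w.h.p.

E[X] ≈ 0.000183; in regime p = Θ(1/n^{3/2}) E[X] tends to 0 (below the triangle threshold p ~ 1/n).


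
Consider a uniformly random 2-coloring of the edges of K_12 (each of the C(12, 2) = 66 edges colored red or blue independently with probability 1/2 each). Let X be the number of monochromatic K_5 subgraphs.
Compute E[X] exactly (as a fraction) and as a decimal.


Let X = Σ_S X_S over the C(12, 5) = 792 subsets S of size 5, where X_S = 1 if the K_5 on S is monochromatic.
For a fixed S, the K_5 on S has C(5, 2) = 10 edges. P[all 10 edges red] = (1/2)^10, and likewise for blue, so P[monochromatic] = 2·(1/2)^10 = 2^{1 − 10} = 1/512.
By linearity of expectation: E[X] = C(12, 5) · 2^{1 − 10} = 792 · 1/512 = 99/64.
Numerically: E[X] ≈ 1.547.

E[X] = C(12,5)·2^(1−C(5,2)) = 99/64 ≈ 1.547.


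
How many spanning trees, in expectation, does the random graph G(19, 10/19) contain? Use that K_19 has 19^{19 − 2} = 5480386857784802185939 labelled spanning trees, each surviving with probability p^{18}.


K_19 has 19^{19 − 2} = 5480386857784802185939 labelled spanning trees.
For each such spanning tree H, let X_H = 1 if all 18 edges of H are present in G. Then P[X_H = 1] = p^{18} = (10/19)^{18} = 1000000000000000000/104127350297911241532841.
By linearity of expectation: E[X] = Σ_H E[X_H] = 5480386857784802185939 · p^{18} = 5480386857784802185939 · 1000000000000000000/104127350297911241532841 = 1000000000000000000/19.
Numerically: E[X] ≈ 5.26316e+16.

E[X] = 5480386857784802185939 · (10/19)^{18} = 1000000000000000000/19 ≈ 5.26316e+16.


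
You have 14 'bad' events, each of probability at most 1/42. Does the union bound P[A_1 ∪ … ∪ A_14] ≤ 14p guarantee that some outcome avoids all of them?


Union bound: P[∪_{i=1}^{14} A_i] ≤ Σ_i P[A_i] ≤ 14·p = 14·(1/42) = 1/3.
Numerically: 1/3 ≈ 0.3333.
Is 1/3 < 1? YES.
Since P[∪ A_i] ≤ 1/3 < 1, the complement has P[∩ A_i^c] ≥ 1 − 1/3 = 2/3 > 0, so some outcome avoids every A_i.

14·p = 1/3 ≈ 0.3333; existence CERTIFIED by the union bound.


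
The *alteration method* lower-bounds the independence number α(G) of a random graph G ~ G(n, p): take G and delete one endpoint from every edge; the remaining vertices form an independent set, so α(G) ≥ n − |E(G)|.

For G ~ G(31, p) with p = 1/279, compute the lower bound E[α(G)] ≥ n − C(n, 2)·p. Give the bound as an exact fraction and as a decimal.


E[|E(G)|] = C(31, 2)·p = 465 · (1/279) = 5/3.
E[α(G)] ≥ n − E[|E(G)|] = 31 − 5/3 = 88/3.
Numerically: ≈ 29.333333.
(This is only a lower bound; the true E[α(G)] may be larger.)

E[α(G)] ≥ 88/3 ≈ 29.333333.


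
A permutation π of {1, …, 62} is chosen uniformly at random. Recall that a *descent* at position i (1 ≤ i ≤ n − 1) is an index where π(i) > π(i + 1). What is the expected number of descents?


Write X = Σ X_I over i = 1, …, 61, with X_I the indicator of one descent.
There are 61 indicators.
For each fixed i, the pair (π(i), π(i+1)) is a uniformly random ordered pair of distinct values from {1, …, 62}; by symmetry P[π(i) > π(i+1)] = 1/2.
By linearity: E[X] = 61 · (1/2) = (62 − 1) · (1/2) = 61/2 ≈ 30.50000.

E[X] = 61/2 = 30.50000.


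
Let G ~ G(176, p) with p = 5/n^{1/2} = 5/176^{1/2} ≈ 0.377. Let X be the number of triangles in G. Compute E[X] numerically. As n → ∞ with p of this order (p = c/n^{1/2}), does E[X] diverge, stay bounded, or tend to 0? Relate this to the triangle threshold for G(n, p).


Number of potential triangles: C(176, 3) = 893200.
Each occurs with probability p³ ≈ (0.377)³ ≈ 5.35354e-02.
By linearity: E[X] = C(176, 3)·p³ ≈ 893200 · 5.35354e-02 ≈ 47817.815.
Since α = 1/2 < 1, p = c/n^{1/2} ≫ 1/n is above the triangle threshold p ~ 1/n. Asymptotically E[X] ~ (c³/6)·n^{3(1−α)} = (5³/6)·n^{1.5} → ∞; triangles are abundant w.h.p.

E[X] ≈ 47817.815; in regime p = Θ(1/n^{1/2}) E[X] diverges (above the triangle threshold p ~ 1/n).


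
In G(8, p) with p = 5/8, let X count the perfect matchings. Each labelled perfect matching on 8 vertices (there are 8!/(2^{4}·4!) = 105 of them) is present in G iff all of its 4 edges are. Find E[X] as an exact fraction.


K_8 has 8!/(2^{4}·4!) = 105 labelled perfect matchings.
For each such perfect matching H, let X_H = 1 if all 4 edges of H are present in G. Then P[X_H = 1] = p^{4} = (5/8)^{4} = 625/4096.
By linearity: E[X] = Σ_H E[X_H] = 105 · p^{4} = 105 · 625/4096 = 65625/4096.
Numerically: E[X] ≈ 16.02.

E[X] = 105 · (5/8)^{4} = 65625/4096 ≈ 16.02.


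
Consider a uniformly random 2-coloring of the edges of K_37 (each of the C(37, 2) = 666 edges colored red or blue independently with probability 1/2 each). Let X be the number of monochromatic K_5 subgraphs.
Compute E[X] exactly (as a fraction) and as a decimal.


Let X = Σ_S X_S over the C(37, 5) = 435897 subsets S of size 5, where X_S = 1 if the K_5 on S is monochromatic.
For a fixed S, the K_5 on S has C(5, 2) = 10 edges. P[all 10 edges red] = (1/2)^10, and likewise for blue, so P[monochromatic] = 2·(1/2)^10 = 2^{1 − 10} = 1/512.
By linearity: E[X] = C(37, 5) · 2^{1 − 10} = 435897 · 1/512 = 435897/512.
Numerically: E[X] ≈ 851.3613.

E[X] = C(37,5)·2^(1−C(5,2)) = 435897/512 ≈ 851.3613.


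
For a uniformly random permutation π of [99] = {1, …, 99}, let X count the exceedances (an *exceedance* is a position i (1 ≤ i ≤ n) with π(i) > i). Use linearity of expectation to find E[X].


Write X = Σ_{i=1}^{99} X_i, where X_i = 1_{π(i) > i}.
For each fixed i, π(i) is uniform over {1, …, 99} (marginal of a uniform permutation), so P[π(i) > i] = (n − i)/n. Summing: Σ_{i=1}^{99} (n − i)/n = (0 + 1 + … + 98)/99 = 99(99 − 1)/(2·99) = (99 − 1)/2.
Hence E[X] = Σ_{i=1}^{99} (99 − i)/99 = 49 ≈ 49.00000.

E[X] = 49 = 49.00000.


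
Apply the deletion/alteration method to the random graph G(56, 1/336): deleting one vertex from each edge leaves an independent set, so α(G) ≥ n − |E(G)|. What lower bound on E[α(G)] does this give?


E[|E(G)|] = C(56, 2)·p = 1540 · (1/336) = 55/12.
E[α(G)] ≥ n − E[|E(G)|] = 56 − 55/12 = 617/12.
Numerically: ≈ 51.4167.
(This is only a lower bound; the true E[α(G)] may be larger.)

E[α(G)] ≥ 617/12 ≈ 51.4167.


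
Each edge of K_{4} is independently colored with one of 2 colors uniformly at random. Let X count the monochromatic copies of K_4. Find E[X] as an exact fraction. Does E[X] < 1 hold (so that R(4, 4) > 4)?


E[X] = C(4, 4) · 2^{1 − 6} = 1 · 2^{−5} = 1/32.
As a reduced fraction: E[X] = 1/32 ≈ 0.0312.
Is E[X] < 1? YES.
Since E[X] < 1, there exists a 2-coloring of K_{4} with no monochromatic K_4; hence R(4, 4) > 4.

E[X] = 1/32 ≈ 0.0312; E[X] < 1, so R(4, 4) > 4.


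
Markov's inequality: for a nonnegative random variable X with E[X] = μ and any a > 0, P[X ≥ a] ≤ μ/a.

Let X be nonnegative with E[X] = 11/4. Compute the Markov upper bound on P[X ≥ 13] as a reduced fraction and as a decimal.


μ = E[X] = 11/4, a = 13.
Markov: P[X ≥ 13] ≤ μ/a = (11/4)/13 = 11/52.
Numerically: ≈ 0.2115.
(Since a = 13 > μ = 2.7500, the bound 11/52 is < 1 and informative.)

P[X ≥ 13] ≤ 11/52 ≈ 0.2115.


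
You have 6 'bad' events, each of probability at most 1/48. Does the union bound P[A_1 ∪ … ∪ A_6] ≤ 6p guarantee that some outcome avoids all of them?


Union bound: P[∪_{i=1}^{6} A_i] ≤ Σ_i P[A_i] ≤ 6·p = 6·(1/48) = 1/8.
Numerically: 1/8 ≈ 0.12500.
Is 1/8 < 1? YES.
Since P[∪ A_i] ≤ 1/8 < 1, the complement has P[∩ A_i^c] ≥ 1 − 1/8 = 7/8 > 0, so some outcome avoids every A_i.

6·p = 1/8 ≈ 0.12500; existence CERTIFIED by the union bound.


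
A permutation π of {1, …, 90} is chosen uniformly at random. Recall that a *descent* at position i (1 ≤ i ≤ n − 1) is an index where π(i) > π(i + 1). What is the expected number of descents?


Write X = Σ X_I over i = 1, …, 89, with X_I the indicator of one descent.
There are 89 indicators.
For each fixed i, the pair (π(i), π(i+1)) is a uniformly random ordered pair of distinct values from {1, …, 90}; by symmetry P[π(i) > π(i+1)] = 1/2.
By linearity: E[X] = 89 · (1/2) = (90 − 1) · (1/2) = 89/2 ≈ 44.5000.

E[X] = 89/2 = 44.5000.


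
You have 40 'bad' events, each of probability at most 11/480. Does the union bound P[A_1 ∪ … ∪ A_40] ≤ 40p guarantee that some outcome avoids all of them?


Union bound: P[∪_{i=1}^{40} A_i] ≤ Σ_i P[A_i] ≤ 40·p = 40·(11/480) = 11/12.
Numerically: 11/12 ≈ 0.9167.
Is 11/12 < 1? YES.
Since P[∪ A_i] ≤ 11/12 < 1, the complement has P[∩ A_i^c] ≥ 1 − 11/12 = 1/12 > 0, so some outcome avoids every A_i.

40·p = 11/12 ≈ 0.9167; existence CERTIFIED by the union bound.


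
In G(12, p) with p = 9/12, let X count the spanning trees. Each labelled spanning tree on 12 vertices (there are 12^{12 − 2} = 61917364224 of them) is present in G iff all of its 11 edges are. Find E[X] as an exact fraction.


K_12 has 12^{12 − 2} = 61917364224 labelled spanning trees.
For each such spanning tree H, let X_H = 1 if all 11 edges of H are present in G. Then P[X_H = 1] = p^{11} = (3/4)^{11} = 177147/4194304.
Summing the indicators: E[X] = Σ_H E[X_H] = 61917364224 · p^{11} = 61917364224 · 177147/4194304 = 10460353203/4.
Numerically: E[X] ≈ 2.6151e+09.

E[X] = 61917364224 · (3/4)^{11} = 10460353203/4 ≈ 2.6151e+09.


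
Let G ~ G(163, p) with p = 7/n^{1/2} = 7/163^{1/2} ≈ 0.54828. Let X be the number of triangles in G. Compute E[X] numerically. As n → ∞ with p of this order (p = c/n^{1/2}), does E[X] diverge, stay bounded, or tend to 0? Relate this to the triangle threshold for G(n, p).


Number of potential triangles: C(163, 3) = 708561.
Each occurs with probability p³ ≈ (0.54828)³ ≈ 1.6482106e-01.
By linearity: E[X] = C(163, 3)·p³ ≈ 708561 · 1.6482106e-01 ≈ 116785.77794.
Since α = 1/2 < 1, p = c/n^{1/2} ≫ 1/n is above the triangle threshold p ~ 1/n. Asymptotically E[X] ~ (c³/6)·n^{3(1−α)} = (7³/6)·n^{1.5} → ∞; triangles are abundant w.h.p.

E[X] ≈ 116785.77794; in regime p = Θ(1/n^{1/2}) E[X] diverges (above the triangle threshold p ~ 1/n).


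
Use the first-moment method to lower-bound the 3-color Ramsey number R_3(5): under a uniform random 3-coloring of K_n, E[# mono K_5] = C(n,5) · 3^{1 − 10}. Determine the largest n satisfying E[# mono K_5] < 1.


We need C(n, 5) · 3^{1 − 10} < 1, i.e. C(n, 5) < 3^{10 − 1} = 19683.
Check values of n near the boundary:
  n = 14: C(14, 5) = 2002; 2002 < 19683? YES
  n = 15: C(15, 5) = 3003; 3003 < 19683? YES
  n = 16: C(16, 5) = 4368; 4368 < 19683? YES
  n = 17: C(17, 5) = 6188; 6188 < 19683? YES
  n = 18: C(18, 5) = 8568; 8568 < 19683? YES
  n = 19: C(19, 5) = 11628; 11628 < 19683? YES
  n = 20: C(20, 5) = 15504; 15504 < 19683? YES
  n = 21: C(21, 5) = 20349; 20349 < 19683? NO
  n = 22: C(22, 5) = 26334; 26334 < 19683? NO
The largest n with C(n, 5) < 19683 is n = 20 (where E[X] = 5168/6561 ≈ 0.787685). Hence R_3(5) > 20, i.e. R_3(5) ≥ 21.

Largest n = 20; hence R_3(5) > 20.


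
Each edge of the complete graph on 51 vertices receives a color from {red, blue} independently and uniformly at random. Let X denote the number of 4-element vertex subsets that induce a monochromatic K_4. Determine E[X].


Let X = Σ_S X_S over the C(51, 4) = 249900 subsets S of size 4, where X_S = 1 if the K_4 on S is monochromatic.
For a fixed S, the K_4 on S has C(4, 2) = 6 edges. P[all 6 edges red] = (1/2)^6, and likewise for blue, so P[monochromatic] = 2·(1/2)^6 = 2^{1 − 6} = 1/32.
By linearity: E[X] = C(51, 4) · 2^{1 − 6} = 249900 · 1/32 = 62475/8.
Numerically: E[X] ≈ 7809.37500.

E[X] = C(51,4)·2^(1−C(4,2)) = 62475/8 ≈ 7809.37500.


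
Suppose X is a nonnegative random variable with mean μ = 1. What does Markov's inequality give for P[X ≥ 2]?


μ = E[X] = 1, a = 2.
Markov: P[X ≥ 2] ≤ μ/a = (1)/2 = 1/2.
Numerically: ≈ 0.50000.
(Since a = 2 > μ = 1.00000, the bound 1/2 is < 1 and informative.)

P[X ≥ 2] ≤ 1/2 ≈ 0.50000.


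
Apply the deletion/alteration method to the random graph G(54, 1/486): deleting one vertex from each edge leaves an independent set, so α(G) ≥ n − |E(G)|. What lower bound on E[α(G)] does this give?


E[|E(G)|] = C(54, 2)·p = 1431 · (1/486) = 53/18.
E[α(G)] ≥ n − E[|E(G)|] = 54 − 53/18 = 919/18.
Numerically: ≈ 51.05556.
(This is only a lower bound; the true E[α(G)] may be larger.)

E[α(G)] ≥ 919/18 ≈ 51.05556.


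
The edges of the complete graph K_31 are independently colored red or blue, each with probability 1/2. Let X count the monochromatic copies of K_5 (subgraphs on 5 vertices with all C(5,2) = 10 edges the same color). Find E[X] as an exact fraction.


Let X = Σ_S X_S over the C(31, 5) = 169911 subsets S of size 5, where X_S = 1 if the K_5 on S is monochromatic.
For a fixed S, the K_5 on S has C(5, 2) = 10 edges. P[all 10 edges red] = (1/2)^10, and likewise for blue, so P[monochromatic] = 2·(1/2)^10 = 2^{1 − 10} = 1/512.
By linearity of expectation: E[X] = C(31, 5) · 2^{1 − 10} = 169911 · 1/512 = 169911/512.
Numerically: E[X] ≈ 331.857.

E[X] = C(31,5)·2^(1−C(5,2)) = 169911/512 ≈ 331.857.


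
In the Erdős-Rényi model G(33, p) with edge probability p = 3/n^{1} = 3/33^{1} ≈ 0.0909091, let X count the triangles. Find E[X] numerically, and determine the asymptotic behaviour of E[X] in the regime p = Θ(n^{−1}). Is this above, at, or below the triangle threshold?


Number of potential triangles: C(33, 3) = 5456.
Each occurs with probability p³ ≈ (0.0909091)³ ≈ 7.51314801e-04.
By linearity: E[X] = C(33, 3)·p³ ≈ 5456 · 7.51314801e-04 ≈ 4.099174.
Here α = 1, so p = 3/n is exactly at the triangle threshold p ~ 1/n. Asymptotically E[X] → c³/6 = 3³/6 = 9/2 ≈ 4.500000, a bounded constant. In this regime the triangle count is asymptotically Poisson(c³/6).

E[X] ≈ 4.099174; in regime p = Θ(1/n^{1}) E[X] stays bounded (at the triangle threshold p ~ 1/n).


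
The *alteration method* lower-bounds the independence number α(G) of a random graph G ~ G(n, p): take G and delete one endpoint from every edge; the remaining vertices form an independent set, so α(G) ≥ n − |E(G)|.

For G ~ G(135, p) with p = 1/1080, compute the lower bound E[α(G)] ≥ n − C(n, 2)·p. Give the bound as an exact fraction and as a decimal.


E[|E(G)|] = C(135, 2)·p = 9045 · (1/1080) = 67/8.
E[α(G)] ≥ n − E[|E(G)|] = 135 − 67/8 = 1013/8.
Numerically: ≈ 126.6250.
(This is only a lower bound; the true E[α(G)] may be larger.)

E[α(G)] ≥ 1013/8 ≈ 126.6250.


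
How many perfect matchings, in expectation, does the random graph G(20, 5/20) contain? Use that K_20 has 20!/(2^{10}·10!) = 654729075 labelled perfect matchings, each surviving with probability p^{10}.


K_20 has 20!/(2^{10}·10!) = 654729075 labelled perfect matchings.
For each such perfect matching H, let X_H = 1 if all 10 edges of H are present in G. Then P[X_H = 1] = p^{10} = (1/4)^{10} = 1/1048576.
Summing the indicators: E[X] = Σ_H E[X_H] = 654729075 · p^{10} = 654729075 · 1/1048576 = 654729075/1048576.
Numerically: E[X] ≈ 624.4.

E[X] = 654729075 · (1/4)^{10} = 654729075/1048576 ≈ 624.4.


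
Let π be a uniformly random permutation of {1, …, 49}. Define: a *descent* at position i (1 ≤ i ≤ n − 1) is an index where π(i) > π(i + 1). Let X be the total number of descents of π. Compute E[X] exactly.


Write X = Σ X_I over i = 1, …, 48, with X_I the indicator of one descent.
There are 48 indicators.
For each fixed i, the pair (π(i), π(i+1)) is a uniformly random ordered pair of distinct values from {1, …, 49}; by symmetry P[π(i) > π(i+1)] = 1/2.
By linearity: E[X] = 48 · (1/2) = (49 − 1) · (1/2) = 24 ≈ 24.000000.

E[X] = 24 = 24.000000.


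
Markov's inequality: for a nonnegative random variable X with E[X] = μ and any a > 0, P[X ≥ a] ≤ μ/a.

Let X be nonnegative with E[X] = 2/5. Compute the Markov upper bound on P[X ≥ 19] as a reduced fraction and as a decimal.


μ = E[X] = 2/5, a = 19.
Markov: P[X ≥ 19] ≤ μ/a = (2/5)/19 = 2/95.
Numerically: ≈ 0.021053.
(Since a = 19 > μ = 0.400000, the bound 2/95 is < 1 and informative.)

P[X ≥ 19] ≤ 2/95 ≈ 0.021053.


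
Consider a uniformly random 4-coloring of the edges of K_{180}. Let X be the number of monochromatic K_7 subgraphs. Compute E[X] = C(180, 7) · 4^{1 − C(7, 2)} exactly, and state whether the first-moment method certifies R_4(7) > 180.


E[X] = C(180, 7) · 4^{1 − 21} = 1079414463600 · 4^{−20} = 1079414463600/1099511627776.
As a reduced fraction: E[X] = 67463403975/68719476736 ≈ 0.98172.
Is E[X] < 1? YES.
Since E[X] < 1, there exists a 4-coloring of K_{180} with no monochromatic K_7; hence R_4(7) > 180.

E[X] = 67463403975/68719476736 ≈ 0.98172; E[X] < 1, so R_4(7) > 180.


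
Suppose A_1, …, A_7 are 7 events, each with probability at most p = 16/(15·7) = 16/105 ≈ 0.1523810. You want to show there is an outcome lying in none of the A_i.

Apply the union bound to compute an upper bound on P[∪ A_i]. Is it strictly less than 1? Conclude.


Union bound: P[∪_{i=1}^{7} A_i] ≤ Σ_i P[A_i] ≤ 7·p = 7·(16/105) = 16/15.
Numerically: 16/15 ≈ 1.0666667.
Is 16/15 < 1? NO.
Since the bound 16/15 is ≥ 1, the union bound is uninformative here; it does NOT by itself certify existence.

7·p = 16/15 ≈ 1.0666667; existence NOT certified by the union bound.


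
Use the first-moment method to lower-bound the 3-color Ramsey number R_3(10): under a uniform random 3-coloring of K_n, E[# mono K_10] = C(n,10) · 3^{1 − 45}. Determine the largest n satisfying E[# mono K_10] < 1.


We need C(n, 10) · 3^{1 − 45} < 1, i.e. C(n, 10) < 3^{45 − 1} = 984770902183611232881.
Check values of n near the boundary:
  n = 568: C(568, 10) = 889446337783744949208; 889446337783744949208 < 984770902183611232881? YES
  n = 569: C(569, 10) = 905357721286137524328; 905357721286137524328 < 984770902183611232881? YES
  n = 570: C(570, 10) = 921524823451961408691; 921524823451961408691 < 984770902183611232881? YES
  n = 571: C(571, 10) = 937951290893172842001; 937951290893172842001 < 984770902183611232881? YES
  n = 572: C(572, 10) = 954640815642161682606; 954640815642161682606 < 984770902183611232881? YES
  n = 573: C(573, 10) = 971597135635805762226; 971597135635805762226 < 984770902183611232881? YES
  n = 574: C(574, 10) = 988824035203816502691; 988824035203816502691 < 984770902183611232881? NO
  n = 575: C(575, 10) = 1006325345561406175305; 1006325345561406175305 < 984770902183611232881? NO
The largest n with C(n, 10) < 984770902183611232881 is n = 573 (where E[X] = 35985079097622435638/36472996377170786403 ≈ 0.9866). Hence R_3(10) > 573, i.e. R_3(10) ≥ 574.

Largest n = 573; hence R_3(10) > 573.


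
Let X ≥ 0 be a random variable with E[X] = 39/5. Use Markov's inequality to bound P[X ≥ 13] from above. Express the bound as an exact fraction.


μ = E[X] = 39/5, a = 13.
Markov: P[X ≥ 13] ≤ μ/a = (39/5)/13 = 3/5.
Numerically: ≈ 0.600000.
(Since a = 13 > μ = 7.800000, the bound 3/5 is < 1 and informative.)

P[X ≥ 13] ≤ 3/5 ≈ 0.600000.


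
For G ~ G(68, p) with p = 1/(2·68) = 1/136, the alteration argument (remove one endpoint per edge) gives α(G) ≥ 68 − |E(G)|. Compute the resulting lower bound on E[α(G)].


E[|E(G)|] = C(68, 2)·p = 2278 · (1/136) = 67/4.
E[α(G)] ≥ n − E[|E(G)|] = 68 − 67/4 = 205/4.
Numerically: ≈ 51.25000.
(This is only a lower bound; the true E[α(G)] may be larger.)

E[α(G)] ≥ 205/4 ≈ 51.25000.


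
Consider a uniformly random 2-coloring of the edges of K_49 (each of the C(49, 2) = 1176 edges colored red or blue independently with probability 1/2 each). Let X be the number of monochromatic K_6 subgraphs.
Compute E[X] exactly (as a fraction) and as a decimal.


Let X = Σ_S X_S over the C(49, 6) = 13983816 subsets S of size 6, where X_S = 1 if the K_6 on S is monochromatic.
For a fixed S, the K_6 on S has C(6, 2) = 15 edges. P[all 15 edges red] = (1/2)^15, and likewise for blue, so P[monochromatic] = 2·(1/2)^15 = 2^{1 − 15} = 1/16384.
By linearity of expectation: E[X] = C(49, 6) · 2^{1 − 15} = 13983816 · 1/16384 = 1747977/2048.
Numerically: E[X] ≈ 853.504.

E[X] = C(49,6)·2^(1−C(6,2)) = 1747977/2048 ≈ 853.504.


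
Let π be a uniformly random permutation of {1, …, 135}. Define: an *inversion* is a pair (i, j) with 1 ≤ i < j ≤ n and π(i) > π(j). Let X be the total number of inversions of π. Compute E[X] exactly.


Write X = Σ X_I over the C(135, 2) = 9045 pairs i < j, with X_I the indicator of one inversion.
There are 9045 indicators.
For each fixed pair i < j, the values π(i) and π(j) are two distinct elements of {1, …, 135} in uniformly random order; by symmetry P[π(i) > π(j)] = 1/2.
By linearity: E[X] = 9045 · (1/2) = C(135, 2) · (1/2) = 9045/2 = 9045/2 ≈ 4522.500000.

E[X] = 9045/2 = 4522.500000.


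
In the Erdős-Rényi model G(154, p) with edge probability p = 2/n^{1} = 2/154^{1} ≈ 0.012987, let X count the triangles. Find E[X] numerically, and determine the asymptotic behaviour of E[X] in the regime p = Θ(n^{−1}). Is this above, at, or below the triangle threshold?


Number of potential triangles: C(154, 3) = 596904.
Each occurs with probability p³ ≈ (0.012987)³ ≈ 2.1904222e-06.
By linearity: E[X] = C(154, 3)·p³ ≈ 596904 · 2.1904222e-06 ≈ 1.30747.
Here α = 1, so p = 2/n is exactly at the triangle threshold p ~ 1/n. Asymptotically E[X] → c³/6 = 2³/6 = 4/3 ≈ 1.33333, a bounded constant. In this regime the triangle count is asymptotically Poisson(c³/6).

E[X] ≈ 1.30747; in regime p = Θ(1/n^{1}) E[X] stays bounded (at the triangle threshold p ~ 1/n).
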